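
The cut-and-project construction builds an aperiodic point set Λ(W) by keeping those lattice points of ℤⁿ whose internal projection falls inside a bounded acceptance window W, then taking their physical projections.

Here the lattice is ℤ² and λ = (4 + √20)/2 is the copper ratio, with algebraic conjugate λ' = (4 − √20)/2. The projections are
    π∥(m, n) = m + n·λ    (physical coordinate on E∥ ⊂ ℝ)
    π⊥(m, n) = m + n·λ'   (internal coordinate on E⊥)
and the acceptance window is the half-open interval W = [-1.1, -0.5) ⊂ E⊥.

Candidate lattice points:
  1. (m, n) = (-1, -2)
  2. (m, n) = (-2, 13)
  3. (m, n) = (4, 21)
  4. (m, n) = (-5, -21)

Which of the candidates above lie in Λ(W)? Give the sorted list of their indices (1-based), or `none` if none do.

1, 3

Numerically λ ≈ 4.236068 and λ' = −1/λ ≈ -0.236068.
[1] lift (-1,-2): star map gives -0.527864; window check -1.1 ≤ -0.527864 < -0.5 is true → IN Λ
[2] lift (-2,13): star map gives -5.068884; window check -1.1 ≤ -5.068884 < -0.5 is false → out
[3] lift (4,21): star map gives -0.957428; window check -1.1 ≤ -0.957428 < -0.5 is true → IN Λ
[4] lift (-5,-21): star map gives -0.042572; window check -1.1 ≤ -0.042572 < -0.5 is false → out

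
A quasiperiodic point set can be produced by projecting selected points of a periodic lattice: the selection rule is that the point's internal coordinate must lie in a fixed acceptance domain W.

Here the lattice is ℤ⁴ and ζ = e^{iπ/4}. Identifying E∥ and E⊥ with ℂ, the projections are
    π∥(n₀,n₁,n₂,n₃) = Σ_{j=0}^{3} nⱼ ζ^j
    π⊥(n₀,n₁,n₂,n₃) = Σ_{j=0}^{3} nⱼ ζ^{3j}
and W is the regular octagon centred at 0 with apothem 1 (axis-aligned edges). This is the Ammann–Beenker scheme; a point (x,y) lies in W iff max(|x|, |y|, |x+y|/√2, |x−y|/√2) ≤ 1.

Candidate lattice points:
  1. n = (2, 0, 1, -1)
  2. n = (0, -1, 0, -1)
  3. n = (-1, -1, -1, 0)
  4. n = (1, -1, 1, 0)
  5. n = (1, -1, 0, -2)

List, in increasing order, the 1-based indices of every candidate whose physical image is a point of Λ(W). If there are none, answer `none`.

3

Internal map: ζ^{3j} for j=0..3 gives (1,0), (−√2/2,√2/2), (0,−1), (√2/2,√2/2).
#1 (2, 0, 1, -1): internal (1.292893, -1.707107); octagon support 2.121320 vs apothem 1 → ∉ W
#2 (0, -1, 0, -1): internal (0.000000, -1.414214); octagon support 1.414214 vs apothem 1 → ∉ W
#3 (-1, -1, -1, 0): internal (-0.292893, 0.292893); octagon support 0.414214 vs apothem 1 → ∈ W
#4 (1, -1, 1, 0): internal (1.707107, -1.707107); octagon support 2.414214 vs apothem 1 → ∉ W
#5 (1, -1, 0, -2): internal (0.292893, -2.121320); octagon support 2.121320 vs apothem 1 → ∉ W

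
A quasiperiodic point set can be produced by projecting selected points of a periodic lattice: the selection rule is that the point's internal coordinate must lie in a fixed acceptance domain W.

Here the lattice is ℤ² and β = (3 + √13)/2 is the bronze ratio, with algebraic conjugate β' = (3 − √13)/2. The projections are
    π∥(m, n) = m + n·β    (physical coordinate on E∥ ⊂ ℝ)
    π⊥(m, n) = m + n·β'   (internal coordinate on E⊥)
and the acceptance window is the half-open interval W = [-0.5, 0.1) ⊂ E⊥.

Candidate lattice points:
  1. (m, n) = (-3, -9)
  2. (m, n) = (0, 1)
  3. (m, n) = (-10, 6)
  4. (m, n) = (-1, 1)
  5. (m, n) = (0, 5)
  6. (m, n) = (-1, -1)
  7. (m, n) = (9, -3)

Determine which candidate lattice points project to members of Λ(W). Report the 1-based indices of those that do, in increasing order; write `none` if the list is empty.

Numerically β ≈ 3.3028 and β' = −1/β ≈ -0.3028.
[1] lift (-3,-9): star map gives -0.2750; window check -0.5 ≤ -0.2750 < 0.1 is true → IN Λ
[2] lift (0,1): star map gives -0.3028; window check -0.5 ≤ -0.3028 < 0.1 is true → IN Λ
[3] lift (-10,6): star map gives -11.8167; window check -0.5 ≤ -11.8167 < 0.1 is false → out
[4] lift (-1,1): star map gives -1.3028; window check -0.5 ≤ -1.3028 < 0.1 is false → out
[5] lift (0,5): star map gives -1.5139; window check -0.5 ≤ -1.5139 < 0.1 is false → out
[6] lift (-1,-1): star map gives -0.6972; window check -0.5 ≤ -0.6972 < 0.1 is false → out
[7] lift (9,-3): star map gives 9.9083; window check -0.5 ≤ 9.9083 < 0.1 is false → out

1, 2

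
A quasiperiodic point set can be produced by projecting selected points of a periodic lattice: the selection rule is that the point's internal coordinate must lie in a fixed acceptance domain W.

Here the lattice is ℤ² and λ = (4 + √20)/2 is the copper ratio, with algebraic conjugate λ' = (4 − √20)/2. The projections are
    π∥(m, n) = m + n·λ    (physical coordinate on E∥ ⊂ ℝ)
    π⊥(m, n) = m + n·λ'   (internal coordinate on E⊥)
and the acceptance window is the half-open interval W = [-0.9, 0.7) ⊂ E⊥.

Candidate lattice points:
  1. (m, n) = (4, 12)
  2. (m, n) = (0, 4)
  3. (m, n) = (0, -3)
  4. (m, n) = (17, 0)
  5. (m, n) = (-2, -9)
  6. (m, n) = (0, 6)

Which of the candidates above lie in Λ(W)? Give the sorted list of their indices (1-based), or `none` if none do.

5

Numerically λ ≈ 4.236068 and λ' = −1/λ ≈ -0.236068.
#1 (4,12): internal coord 4 + (12)·λ' = +1.167184; +1.167184 ∉ [-0.9, 0.7) → out
#2 (0,4): internal coord 0 + (4)·λ' = -0.944272; -0.944272 ∉ [-0.9, 0.7) → out
#3 (0,-3): internal coord 0 + (-3)·λ' = +0.708204; +0.708204 ∉ [-0.9, 0.7) → out
#4 (17,0): internal coord 17 + (0)·λ' = +17.000000; +17.000000 ∉ [-0.9, 0.7) → out
#5 (-2,-9): internal coord -2 + (-9)·λ' = +0.124612; +0.124612 ∈ [-0.9, 0.7) → IN Λ
#6 (0,6): internal coord 0 + (6)·λ' = -1.416408; -1.416408 ∉ [-0.9, 0.7) → out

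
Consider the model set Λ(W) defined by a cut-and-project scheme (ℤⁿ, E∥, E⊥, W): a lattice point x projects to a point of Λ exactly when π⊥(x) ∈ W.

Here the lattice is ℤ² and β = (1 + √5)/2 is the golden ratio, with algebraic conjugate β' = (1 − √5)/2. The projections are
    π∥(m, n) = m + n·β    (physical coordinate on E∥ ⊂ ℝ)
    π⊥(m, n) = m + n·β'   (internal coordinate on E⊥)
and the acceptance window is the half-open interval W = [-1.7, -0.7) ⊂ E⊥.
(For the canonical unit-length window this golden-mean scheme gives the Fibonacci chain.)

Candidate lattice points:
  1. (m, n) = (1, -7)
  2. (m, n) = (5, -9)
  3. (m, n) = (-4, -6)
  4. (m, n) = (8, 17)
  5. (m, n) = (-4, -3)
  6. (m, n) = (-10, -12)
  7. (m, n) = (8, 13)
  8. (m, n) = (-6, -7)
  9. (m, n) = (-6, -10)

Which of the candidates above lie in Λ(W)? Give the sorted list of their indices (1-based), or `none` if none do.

β' = (1−√5)/2 ≈ -0.61803.
#1 (1,-7): internal coord 1 + (-7)·β' = +5.32624; +5.32624 ∉ [-1.7, -0.7) → out
#2 (5,-9): internal coord 5 + (-9)·β' = +10.56231; +10.56231 ∉ [-1.7, -0.7) → out
#3 (-4,-6): internal coord -4 + (-6)·β' = -0.29180; -0.29180 ∉ [-1.7, -0.7) → out
#4 (8,17): internal coord 8 + (17)·β' = -2.50658; -2.50658 ∉ [-1.7, -0.7) → out
#5 (-4,-3): internal coord -4 + (-3)·β' = -2.14590; -2.14590 ∉ [-1.7, -0.7) → out
#6 (-10,-12): internal coord -10 + (-12)·β' = -2.58359; -2.58359 ∉ [-1.7, -0.7) → out
#7 (8,13): internal coord 8 + (13)·β' = -0.03444; -0.03444 ∉ [-1.7, -0.7) → out
#8 (-6,-7): internal coord -6 + (-7)·β' = -1.67376; -1.67376 ∈ [-1.7, -0.7) → IN Λ
#9 (-6,-10): internal coord -6 + (-10)·β' = +0.18034; +0.18034 ∉ [-1.7, -0.7) → out

8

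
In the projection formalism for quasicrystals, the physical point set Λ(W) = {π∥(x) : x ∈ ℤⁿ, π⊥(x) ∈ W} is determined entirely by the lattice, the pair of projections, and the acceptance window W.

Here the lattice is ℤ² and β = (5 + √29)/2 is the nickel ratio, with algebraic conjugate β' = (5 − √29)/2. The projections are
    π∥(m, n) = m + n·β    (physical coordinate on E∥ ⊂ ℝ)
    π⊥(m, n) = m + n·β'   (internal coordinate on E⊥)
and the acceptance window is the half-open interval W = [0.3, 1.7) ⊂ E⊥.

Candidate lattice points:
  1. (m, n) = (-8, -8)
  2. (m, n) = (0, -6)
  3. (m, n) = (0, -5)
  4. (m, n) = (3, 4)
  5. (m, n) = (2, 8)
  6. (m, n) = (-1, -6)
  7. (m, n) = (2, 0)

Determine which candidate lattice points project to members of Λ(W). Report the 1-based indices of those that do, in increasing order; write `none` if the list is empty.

2, 3, 5

β' = (5−√29)/2 ≈ -0.19258.
#1 (-8,-8): internal coord -8 + (-8)·β' = -6.45934; -6.45934 ∉ [0.3, 1.7) → out
#2 (0,-6): internal coord 0 + (-6)·β' = +1.15549; +1.15549 ∈ [0.3, 1.7) → IN Λ
#3 (0,-5): internal coord 0 + (-5)·β' = +0.96291; +0.96291 ∈ [0.3, 1.7) → IN Λ
#4 (3,4): internal coord 3 + (4)·β' = +2.22967; +2.22967 ∉ [0.3, 1.7) → out
#5 (2,8): internal coord 2 + (8)·β' = +0.45934; +0.45934 ∈ [0.3, 1.7) → IN Λ
#6 (-1,-6): internal coord -1 + (-6)·β' = +0.15549; +0.15549 ∉ [0.3, 1.7) → out
#7 (2,0): internal coord 2 + (0)·β' = +2.00000; +2.00000 ∉ [0.3, 1.7) → out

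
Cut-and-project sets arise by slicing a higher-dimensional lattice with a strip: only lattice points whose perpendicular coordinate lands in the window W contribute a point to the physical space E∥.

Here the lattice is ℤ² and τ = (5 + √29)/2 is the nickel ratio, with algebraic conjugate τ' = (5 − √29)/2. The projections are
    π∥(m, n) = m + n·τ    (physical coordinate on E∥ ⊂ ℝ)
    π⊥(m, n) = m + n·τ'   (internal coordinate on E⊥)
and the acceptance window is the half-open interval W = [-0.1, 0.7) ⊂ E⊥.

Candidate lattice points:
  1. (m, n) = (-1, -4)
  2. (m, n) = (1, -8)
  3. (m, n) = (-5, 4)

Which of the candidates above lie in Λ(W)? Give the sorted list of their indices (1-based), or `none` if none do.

τ' = (5−√29)/2 ≈ -0.19258.
#1 (-1,-4): internal coord -1 + (-4)·τ' = -0.22967; -0.22967 ∉ [-0.1, 0.7) → out
#2 (1,-8): internal coord 1 + (-8)·τ' = +2.54066; +2.54066 ∉ [-0.1, 0.7) → out
#3 (-5,4): internal coord -5 + (4)·τ' = -5.77033; -5.77033 ∉ [-0.1, 0.7) → out

none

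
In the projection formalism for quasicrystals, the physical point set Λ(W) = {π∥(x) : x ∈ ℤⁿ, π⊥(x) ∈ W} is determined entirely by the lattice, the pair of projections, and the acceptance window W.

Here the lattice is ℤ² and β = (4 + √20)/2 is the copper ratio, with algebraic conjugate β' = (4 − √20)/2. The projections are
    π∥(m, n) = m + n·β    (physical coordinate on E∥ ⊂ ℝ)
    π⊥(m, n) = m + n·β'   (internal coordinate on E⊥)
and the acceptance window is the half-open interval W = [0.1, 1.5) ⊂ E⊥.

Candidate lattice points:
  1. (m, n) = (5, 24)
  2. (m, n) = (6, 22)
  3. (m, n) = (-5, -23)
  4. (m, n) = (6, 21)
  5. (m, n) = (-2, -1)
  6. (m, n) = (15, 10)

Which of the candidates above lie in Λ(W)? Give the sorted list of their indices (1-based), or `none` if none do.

2, 3, 4

β' = (4−√20)/2 ≈ -0.236068.
[1] lift (5,24): star map gives -0.665631; window check 0.1 ≤ -0.665631 < 1.5 is false → out
[2] lift (6,22): star map gives 0.806504; window check 0.1 ≤ 0.806504 < 1.5 is true → IN Λ
[3] lift (-5,-23): star map gives 0.429563; window check 0.1 ≤ 0.429563 < 1.5 is true → IN Λ
[4] lift (6,21): star map gives 1.042572; window check 0.1 ≤ 1.042572 < 1.5 is true → IN Λ
[5] lift (-2,-1): star map gives -1.763932; window check 0.1 ≤ -1.763932 < 1.5 is false → out
[6] lift (15,10): star map gives 12.639320; window check 0.1 ≤ 12.639320 < 1.5 is false → out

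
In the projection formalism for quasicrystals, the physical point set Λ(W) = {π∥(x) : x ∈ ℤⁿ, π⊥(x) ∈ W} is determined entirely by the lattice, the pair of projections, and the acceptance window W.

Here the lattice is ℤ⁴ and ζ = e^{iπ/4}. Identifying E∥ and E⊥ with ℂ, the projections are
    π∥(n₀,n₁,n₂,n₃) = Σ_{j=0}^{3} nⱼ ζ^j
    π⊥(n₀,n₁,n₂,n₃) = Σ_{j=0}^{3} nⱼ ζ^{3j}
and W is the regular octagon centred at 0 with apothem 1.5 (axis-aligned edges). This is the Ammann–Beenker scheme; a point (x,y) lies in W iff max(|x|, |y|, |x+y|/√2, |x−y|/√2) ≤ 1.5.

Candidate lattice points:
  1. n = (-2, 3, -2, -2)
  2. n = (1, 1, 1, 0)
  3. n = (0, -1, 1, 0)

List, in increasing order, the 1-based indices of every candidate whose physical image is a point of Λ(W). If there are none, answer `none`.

2

Internal map: ζ^{3j} for j=0..3 gives (1,0), (−√2/2,√2/2), (0,−1), (√2/2,√2/2).
candidate 1: n = (-2, 3, -2, -2) → π⊥ ≈ (-5.535534, +2.707107); max(|x|,|y|,|x±y|/√2) = 5.828427 > 1.5 ⇒ ∉ W
candidate 2: n = (1, 1, 1, 0) → π⊥ ≈ (+0.292893, -0.292893); max(|x|,|y|,|x±y|/√2) = 0.414214 ≤ 1.5 ⇒ ∈ W
candidate 3: n = (0, -1, 1, 0) → π⊥ ≈ (+0.707107, -1.707107); max(|x|,|y|,|x±y|/√2) = 1.707107 > 1.5 ⇒ ∉ W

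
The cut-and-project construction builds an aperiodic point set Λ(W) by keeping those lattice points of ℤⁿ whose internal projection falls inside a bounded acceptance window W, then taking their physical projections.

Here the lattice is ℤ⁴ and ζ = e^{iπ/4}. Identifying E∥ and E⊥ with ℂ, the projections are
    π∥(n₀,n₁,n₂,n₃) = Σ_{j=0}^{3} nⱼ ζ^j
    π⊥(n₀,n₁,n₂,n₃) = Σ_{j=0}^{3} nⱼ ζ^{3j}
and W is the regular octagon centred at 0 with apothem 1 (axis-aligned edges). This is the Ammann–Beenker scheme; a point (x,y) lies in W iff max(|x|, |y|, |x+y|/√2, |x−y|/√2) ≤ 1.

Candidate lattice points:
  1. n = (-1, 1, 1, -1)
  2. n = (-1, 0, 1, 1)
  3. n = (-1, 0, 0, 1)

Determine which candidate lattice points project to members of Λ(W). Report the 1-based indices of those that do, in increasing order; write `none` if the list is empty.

2, 3

π⊥(n) = n₀ + n₁ζ³ + n₂ζ⁶ + n₃ζ⁹ where ζ = e^{iπ/4}.
candidate 1: n = (-1, 1, 1, -1) → π⊥ ≈ (-2.41421, -1.00000); max(|x|,|y|,|x±y|/√2) = 2.41421 > 1 ⇒ ∉ W
candidate 2: n = (-1, 0, 1, 1) → π⊥ ≈ (-0.29289, -0.29289); max(|x|,|y|,|x±y|/√2) = 0.41421 ≤ 1 ⇒ ∈ W
candidate 3: n = (-1, 0, 0, 1) → π⊥ ≈ (-0.29289, +0.70711); max(|x|,|y|,|x±y|/√2) = 0.70711 ≤ 1 ⇒ ∈ W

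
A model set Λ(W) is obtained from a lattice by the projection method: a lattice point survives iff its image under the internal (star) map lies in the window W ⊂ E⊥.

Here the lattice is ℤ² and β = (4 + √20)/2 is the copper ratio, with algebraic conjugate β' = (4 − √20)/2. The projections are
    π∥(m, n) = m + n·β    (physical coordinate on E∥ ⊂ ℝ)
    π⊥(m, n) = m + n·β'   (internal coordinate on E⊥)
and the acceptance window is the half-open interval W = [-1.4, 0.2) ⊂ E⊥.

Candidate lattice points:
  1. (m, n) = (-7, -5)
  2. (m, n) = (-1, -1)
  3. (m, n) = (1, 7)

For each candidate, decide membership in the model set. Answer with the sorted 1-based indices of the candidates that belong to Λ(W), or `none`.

2, 3

β' = (4−√20)/2 ≈ -0.23607.
[1] lift (-7,-5): star map gives -5.81966; window check -1.4 ≤ -5.81966 < 0.2 is false → out
[2] lift (-1,-1): star map gives -0.76393; window check -1.4 ≤ -0.76393 < 0.2 is true → IN Λ
[3] lift (1,7): star map gives -0.65248; window check -1.4 ≤ -0.65248 < 0.2 is true → IN Λ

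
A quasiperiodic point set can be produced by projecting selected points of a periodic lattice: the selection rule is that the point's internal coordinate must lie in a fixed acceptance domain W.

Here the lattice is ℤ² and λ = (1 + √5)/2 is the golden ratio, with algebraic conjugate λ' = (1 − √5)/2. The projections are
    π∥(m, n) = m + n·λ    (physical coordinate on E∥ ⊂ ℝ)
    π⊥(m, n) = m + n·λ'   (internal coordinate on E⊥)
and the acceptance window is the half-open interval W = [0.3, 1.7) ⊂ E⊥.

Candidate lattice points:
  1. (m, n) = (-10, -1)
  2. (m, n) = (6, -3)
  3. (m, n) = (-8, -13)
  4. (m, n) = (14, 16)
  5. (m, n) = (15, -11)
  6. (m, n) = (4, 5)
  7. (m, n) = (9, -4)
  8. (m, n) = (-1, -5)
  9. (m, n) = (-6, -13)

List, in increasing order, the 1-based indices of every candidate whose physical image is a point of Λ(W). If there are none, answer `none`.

Compute λ' = (1−√5)/2 = -0.618034, so π⊥(m,n) = m -0.618034·n.
[1] lift (-10,-1): star map gives -9.381966; window check 0.3 ≤ -9.381966 < 1.7 is false → out
[2] lift (6,-3): star map gives 7.854102; window check 0.3 ≤ 7.854102 < 1.7 is false → out
[3] lift (-8,-13): star map gives 0.034442; window check 0.3 ≤ 0.034442 < 1.7 is false → out
[4] lift (14,16): star map gives 4.111456; window check 0.3 ≤ 4.111456 < 1.7 is false → out
[5] lift (15,-11): star map gives 21.798374; window check 0.3 ≤ 21.798374 < 1.7 is false → out
[6] lift (4,5): star map gives 0.909830; window check 0.3 ≤ 0.909830 < 1.7 is true → IN Λ
[7] lift (9,-4): star map gives 11.472136; window check 0.3 ≤ 11.472136 < 1.7 is false → out
[8] lift (-1,-5): star map gives 2.090170; window check 0.3 ≤ 2.090170 < 1.7 is false → out
[9] lift (-6,-13): star map gives 2.034442; window check 0.3 ≤ 2.034442 < 1.7 is false → out

6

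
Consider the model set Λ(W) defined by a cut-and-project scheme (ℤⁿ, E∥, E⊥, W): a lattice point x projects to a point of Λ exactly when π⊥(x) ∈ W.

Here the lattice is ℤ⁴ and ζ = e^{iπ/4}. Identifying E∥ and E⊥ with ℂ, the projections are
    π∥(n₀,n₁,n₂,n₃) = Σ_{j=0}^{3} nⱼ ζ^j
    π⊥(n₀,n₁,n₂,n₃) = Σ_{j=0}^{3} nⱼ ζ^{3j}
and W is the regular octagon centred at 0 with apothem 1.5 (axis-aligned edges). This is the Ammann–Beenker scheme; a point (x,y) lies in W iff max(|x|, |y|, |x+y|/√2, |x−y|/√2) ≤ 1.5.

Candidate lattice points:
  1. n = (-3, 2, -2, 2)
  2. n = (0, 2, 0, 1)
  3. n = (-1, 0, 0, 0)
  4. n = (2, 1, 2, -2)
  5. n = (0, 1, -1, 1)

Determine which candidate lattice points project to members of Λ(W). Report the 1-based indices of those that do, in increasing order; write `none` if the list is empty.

Internal map: ζ^{3j} for j=0..3 gives (1,0), (−√2/2,√2/2), (0,−1), (√2/2,√2/2).
candidate 1: n = (-3, 2, -2, 2) → π⊥ ≈ (-3.00000, +4.82843); max(|x|,|y|,|x±y|/√2) = 5.53553 > 1.5 ⇒ ∉ W
candidate 2: n = (0, 2, 0, 1) → π⊥ ≈ (-0.70711, +2.12132); max(|x|,|y|,|x±y|/√2) = 2.12132 > 1.5 ⇒ ∉ W
candidate 3: n = (-1, 0, 0, 0) → π⊥ ≈ (-1.00000, +0.00000); max(|x|,|y|,|x±y|/√2) = 1.00000 ≤ 1.5 ⇒ ∈ W
candidate 4: n = (2, 1, 2, -2) → π⊥ ≈ (-0.12132, -2.70711); max(|x|,|y|,|x±y|/√2) = 2.70711 > 1.5 ⇒ ∉ W
candidate 5: n = (0, 1, -1, 1) → π⊥ ≈ (+0.00000, +2.41421); max(|x|,|y|,|x±y|/√2) = 2.41421 > 1.5 ⇒ ∉ W

3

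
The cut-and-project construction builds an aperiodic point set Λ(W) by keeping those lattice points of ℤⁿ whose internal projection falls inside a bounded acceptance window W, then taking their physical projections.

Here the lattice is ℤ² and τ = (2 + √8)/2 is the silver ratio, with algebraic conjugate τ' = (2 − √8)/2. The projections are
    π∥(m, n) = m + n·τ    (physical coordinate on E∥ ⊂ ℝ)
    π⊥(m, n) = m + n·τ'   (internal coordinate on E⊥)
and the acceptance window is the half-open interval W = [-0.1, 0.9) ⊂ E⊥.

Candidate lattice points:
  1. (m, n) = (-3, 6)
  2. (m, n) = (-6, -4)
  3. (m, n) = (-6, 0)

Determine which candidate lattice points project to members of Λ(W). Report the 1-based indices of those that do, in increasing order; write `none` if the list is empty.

none

Numerically τ ≈ 2.414214 and τ' = −1/τ ≈ -0.414214.
candidate 1: (m,n)=(-3,6) → π∥ = -3+6·τ ≈ 11.485281, π⊥ = -3+6·τ' ≈ -5.485281 ∉ [-0.1, 0.9) ⇒ out
candidate 2: (m,n)=(-6,-4) → π∥ = -6-4·τ ≈ -15.656854, π⊥ = -6-4·τ' ≈ -4.343146 ∉ [-0.1, 0.9) ⇒ out
candidate 3: (m,n)=(-6,0) → π∥ = -6+0·τ ≈ -6.000000, π⊥ = -6+0·τ' ≈ -6.000000 ∉ [-0.1, 0.9) ⇒ out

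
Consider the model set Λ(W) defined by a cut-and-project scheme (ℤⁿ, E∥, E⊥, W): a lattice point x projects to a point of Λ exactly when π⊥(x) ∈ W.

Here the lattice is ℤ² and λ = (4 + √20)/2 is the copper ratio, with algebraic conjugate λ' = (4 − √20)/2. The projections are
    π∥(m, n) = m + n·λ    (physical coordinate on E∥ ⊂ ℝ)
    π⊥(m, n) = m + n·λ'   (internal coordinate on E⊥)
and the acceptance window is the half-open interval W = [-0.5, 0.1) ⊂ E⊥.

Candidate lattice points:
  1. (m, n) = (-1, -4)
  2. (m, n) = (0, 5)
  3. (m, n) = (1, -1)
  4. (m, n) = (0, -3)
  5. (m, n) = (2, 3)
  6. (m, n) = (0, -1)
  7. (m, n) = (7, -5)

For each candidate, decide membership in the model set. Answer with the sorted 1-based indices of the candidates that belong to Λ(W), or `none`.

1

Compute λ' = (4−√20)/2 = -0.23607, so π⊥(m,n) = m -0.23607·n.
candidate 1: (m,n)=(-1,-4) → π∥ = -1-4·λ ≈ -17.94427, π⊥ = -1-4·λ' ≈ -0.05573 ∈ [-0.5, 0.1) ⇒ IN Λ
candidate 2: (m,n)=(0,5) → π∥ = 0+5·λ ≈ 21.18034, π⊥ = 0+5·λ' ≈ -1.18034 ∉ [-0.5, 0.1) ⇒ out
candidate 3: (m,n)=(1,-1) → π∥ = 1-1·λ ≈ -3.23607, π⊥ = 1-1·λ' ≈ 1.23607 ∉ [-0.5, 0.1) ⇒ out
candidate 4: (m,n)=(0,-3) → π∥ = 0-3·λ ≈ -12.70820, π⊥ = 0-3·λ' ≈ 0.70820 ∉ [-0.5, 0.1) ⇒ out
candidate 5: (m,n)=(2,3) → π∥ = 2+3·λ ≈ 14.70820, π⊥ = 2+3·λ' ≈ 1.29180 ∉ [-0.5, 0.1) ⇒ out
candidate 6: (m,n)=(0,-1) → π∥ = 0-1·λ ≈ -4.23607, π⊥ = 0-1·λ' ≈ 0.23607 ∉ [-0.5, 0.1) ⇒ out
candidate 7: (m,n)=(7,-5) → π∥ = 7-5·λ ≈ -14.18034, π⊥ = 7-5·λ' ≈ 8.18034 ∉ [-0.5, 0.1) ⇒ out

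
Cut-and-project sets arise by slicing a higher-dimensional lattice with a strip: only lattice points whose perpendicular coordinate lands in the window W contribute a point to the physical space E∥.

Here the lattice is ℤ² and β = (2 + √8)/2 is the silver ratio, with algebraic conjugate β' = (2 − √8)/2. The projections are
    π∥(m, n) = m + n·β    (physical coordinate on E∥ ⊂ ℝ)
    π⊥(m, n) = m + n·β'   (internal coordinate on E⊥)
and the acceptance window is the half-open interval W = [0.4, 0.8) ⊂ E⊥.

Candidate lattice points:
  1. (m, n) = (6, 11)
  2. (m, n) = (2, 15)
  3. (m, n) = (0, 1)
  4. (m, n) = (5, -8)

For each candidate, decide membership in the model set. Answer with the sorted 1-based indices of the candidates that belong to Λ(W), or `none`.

none

β' = (2−√8)/2 ≈ -0.41421.
candidate 1: (m,n)=(6,11) → π∥ = 6+11·β ≈ 32.55635, π⊥ = 6+11·β' ≈ 1.44365 ∉ [0.4, 0.8) ⇒ out
candidate 2: (m,n)=(2,15) → π∥ = 2+15·β ≈ 38.21320, π⊥ = 2+15·β' ≈ -4.21320 ∉ [0.4, 0.8) ⇒ out
candidate 3: (m,n)=(0,1) → π∥ = 0+1·β ≈ 2.41421, π⊥ = 0+1·β' ≈ -0.41421 ∉ [0.4, 0.8) ⇒ out
candidate 4: (m,n)=(5,-8) → π∥ = 5-8·β ≈ -14.31371, π⊥ = 5-8·β' ≈ 8.31371 ∉ [0.4, 0.8) ⇒ out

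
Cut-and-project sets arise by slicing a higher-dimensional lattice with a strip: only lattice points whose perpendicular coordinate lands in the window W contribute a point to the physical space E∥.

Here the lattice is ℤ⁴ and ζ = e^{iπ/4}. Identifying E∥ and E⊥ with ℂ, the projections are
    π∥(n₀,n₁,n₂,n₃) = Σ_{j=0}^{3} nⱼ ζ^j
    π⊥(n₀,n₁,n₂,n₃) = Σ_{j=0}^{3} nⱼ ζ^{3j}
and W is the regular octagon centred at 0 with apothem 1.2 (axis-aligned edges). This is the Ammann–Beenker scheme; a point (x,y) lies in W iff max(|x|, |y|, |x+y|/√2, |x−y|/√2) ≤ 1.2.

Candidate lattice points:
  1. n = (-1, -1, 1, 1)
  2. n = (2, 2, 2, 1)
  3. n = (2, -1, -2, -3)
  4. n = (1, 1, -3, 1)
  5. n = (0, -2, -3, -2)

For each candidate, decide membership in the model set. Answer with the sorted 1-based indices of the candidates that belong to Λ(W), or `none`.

1, 3, 5

π⊥(n) = n₀ + n₁ζ³ + n₂ζ⁶ + n₃ζ⁹ where ζ = e^{iπ/4}.
candidate 1: n = (-1, -1, 1, 1) → π⊥ ≈ (+0.414214, -1.000000); max(|x|,|y|,|x±y|/√2) = 1.000000 ≤ 1.2 ⇒ ∈ W
candidate 2: n = (2, 2, 2, 1) → π⊥ ≈ (+1.292893, +0.121320); max(|x|,|y|,|x±y|/√2) = 1.292893 > 1.2 ⇒ ∉ W
candidate 3: n = (2, -1, -2, -3) → π⊥ ≈ (+0.585786, -0.828427); max(|x|,|y|,|x±y|/√2) = 1.000000 ≤ 1.2 ⇒ ∈ W
candidate 4: n = (1, 1, -3, 1) → π⊥ ≈ (+1.000000, +4.414214); max(|x|,|y|,|x±y|/√2) = 4.414214 > 1.2 ⇒ ∉ W
candidate 5: n = (0, -2, -3, -2) → π⊥ ≈ (+0.000000, +0.171573); max(|x|,|y|,|x±y|/√2) = 0.171573 ≤ 1.2 ⇒ ∈ W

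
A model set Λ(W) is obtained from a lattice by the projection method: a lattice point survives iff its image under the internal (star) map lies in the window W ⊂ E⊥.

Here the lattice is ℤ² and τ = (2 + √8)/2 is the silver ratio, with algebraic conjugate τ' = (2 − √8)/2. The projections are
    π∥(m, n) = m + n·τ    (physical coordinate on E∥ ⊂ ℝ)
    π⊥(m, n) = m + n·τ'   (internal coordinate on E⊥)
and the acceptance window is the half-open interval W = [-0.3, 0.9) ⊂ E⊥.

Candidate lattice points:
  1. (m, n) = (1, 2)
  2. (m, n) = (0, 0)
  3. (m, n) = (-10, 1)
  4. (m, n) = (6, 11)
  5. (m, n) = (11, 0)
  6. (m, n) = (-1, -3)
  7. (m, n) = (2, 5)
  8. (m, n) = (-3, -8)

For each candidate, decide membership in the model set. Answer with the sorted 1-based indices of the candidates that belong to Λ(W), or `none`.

Numerically τ ≈ 2.4142 and τ' = −1/τ ≈ -0.4142.
[1] lift (1,2): star map gives 0.1716; window check -0.3 ≤ 0.1716 < 0.9 is true → IN Λ
[2] lift (0,0): star map gives 0.0000; window check -0.3 ≤ 0.0000 < 0.9 is true → IN Λ
[3] lift (-10,1): star map gives -10.4142; window check -0.3 ≤ -10.4142 < 0.9 is false → out
[4] lift (6,11): star map gives 1.4437; window check -0.3 ≤ 1.4437 < 0.9 is false → out
[5] lift (11,0): star map gives 11.0000; window check -0.3 ≤ 11.0000 < 0.9 is false → out
[6] lift (-1,-3): star map gives 0.2426; window check -0.3 ≤ 0.2426 < 0.9 is true → IN Λ
[7] lift (2,5): star map gives -0.0711; window check -0.3 ≤ -0.0711 < 0.9 is true → IN Λ
[8] lift (-3,-8): star map gives 0.3137; window check -0.3 ≤ 0.3137 < 0.9 is true → IN Λ

1, 2, 6, 7, 8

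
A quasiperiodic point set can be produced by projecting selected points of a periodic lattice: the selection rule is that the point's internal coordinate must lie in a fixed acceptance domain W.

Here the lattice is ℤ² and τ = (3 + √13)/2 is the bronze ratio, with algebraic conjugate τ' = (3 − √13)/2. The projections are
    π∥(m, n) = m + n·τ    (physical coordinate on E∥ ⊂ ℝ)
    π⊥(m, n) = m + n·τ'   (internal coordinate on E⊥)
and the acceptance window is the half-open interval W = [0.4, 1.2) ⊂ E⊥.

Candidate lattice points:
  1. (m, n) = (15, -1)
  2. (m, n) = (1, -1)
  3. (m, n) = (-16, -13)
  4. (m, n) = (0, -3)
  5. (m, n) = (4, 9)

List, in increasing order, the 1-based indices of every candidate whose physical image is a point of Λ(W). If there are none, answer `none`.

Compute τ' = (3−√13)/2 = -0.3028, so π⊥(m,n) = m -0.3028·n.
candidate 1: (m,n)=(15,-1) → π∥ = 15-1·τ ≈ 11.6972, π⊥ = 15-1·τ' ≈ 15.3028 ∉ [0.4, 1.2) ⇒ out
candidate 2: (m,n)=(1,-1) → π∥ = 1-1·τ ≈ -2.3028, π⊥ = 1-1·τ' ≈ 1.3028 ∉ [0.4, 1.2) ⇒ out
candidate 3: (m,n)=(-16,-13) → π∥ = -16-13·τ ≈ -58.9361, π⊥ = -16-13·τ' ≈ -12.0639 ∉ [0.4, 1.2) ⇒ out
candidate 4: (m,n)=(0,-3) → π∥ = 0-3·τ ≈ -9.9083, π⊥ = 0-3·τ' ≈ 0.9083 ∈ [0.4, 1.2) ⇒ IN Λ
candidate 5: (m,n)=(4,9) → π∥ = 4+9·τ ≈ 33.7250, π⊥ = 4+9·τ' ≈ 1.2750 ∉ [0.4, 1.2) ⇒ out

4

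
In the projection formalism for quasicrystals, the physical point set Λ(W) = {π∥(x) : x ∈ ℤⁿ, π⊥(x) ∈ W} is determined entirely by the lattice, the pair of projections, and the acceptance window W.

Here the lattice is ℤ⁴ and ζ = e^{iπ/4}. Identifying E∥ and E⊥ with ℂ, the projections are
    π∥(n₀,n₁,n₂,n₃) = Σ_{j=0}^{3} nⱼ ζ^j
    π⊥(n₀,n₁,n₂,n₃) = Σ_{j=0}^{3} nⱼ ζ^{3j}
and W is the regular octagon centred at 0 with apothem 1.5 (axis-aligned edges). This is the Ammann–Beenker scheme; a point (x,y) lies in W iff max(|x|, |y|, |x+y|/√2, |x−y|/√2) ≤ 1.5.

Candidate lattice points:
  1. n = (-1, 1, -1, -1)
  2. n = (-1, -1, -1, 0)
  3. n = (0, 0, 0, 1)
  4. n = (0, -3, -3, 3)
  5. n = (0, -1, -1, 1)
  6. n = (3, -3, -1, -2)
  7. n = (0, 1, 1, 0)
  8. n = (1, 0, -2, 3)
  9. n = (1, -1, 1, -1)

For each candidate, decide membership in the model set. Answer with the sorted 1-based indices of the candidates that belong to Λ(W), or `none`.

π⊥(n) = n₀ + n₁ζ³ + n₂ζ⁶ + n₃ζ⁹ where ζ = e^{iπ/4}.
#1 (-1, 1, -1, -1): internal (-2.414214, 1.000000); octagon support 2.414214 vs apothem 1.5 → ∉ W
#2 (-1, -1, -1, 0): internal (-0.292893, 0.292893); octagon support 0.414214 vs apothem 1.5 → ∈ W
#3 (0, 0, 0, 1): internal (0.707107, 0.707107); octagon support 1.000000 vs apothem 1.5 → ∈ W
#4 (0, -3, -3, 3): internal (4.242641, 3.000000); octagon support 5.121320 vs apothem 1.5 → ∉ W
#5 (0, -1, -1, 1): internal (1.414214, 1.000000); octagon support 1.707107 vs apothem 1.5 → ∉ W
#6 (3, -3, -1, -2): internal (3.707107, -2.535534); octagon support 4.414214 vs apothem 1.5 → ∉ W
#7 (0, 1, 1, 0): internal (-0.707107, -0.292893); octagon support 0.707107 vs apothem 1.5 → ∈ W
#8 (1, 0, -2, 3): internal (3.121320, 4.121320); octagon support 5.121320 vs apothem 1.5 → ∉ W
#9 (1, -1, 1, -1): internal (1.000000, -2.414214); octagon support 2.414214 vs apothem 1.5 → ∉ W

2, 3, 7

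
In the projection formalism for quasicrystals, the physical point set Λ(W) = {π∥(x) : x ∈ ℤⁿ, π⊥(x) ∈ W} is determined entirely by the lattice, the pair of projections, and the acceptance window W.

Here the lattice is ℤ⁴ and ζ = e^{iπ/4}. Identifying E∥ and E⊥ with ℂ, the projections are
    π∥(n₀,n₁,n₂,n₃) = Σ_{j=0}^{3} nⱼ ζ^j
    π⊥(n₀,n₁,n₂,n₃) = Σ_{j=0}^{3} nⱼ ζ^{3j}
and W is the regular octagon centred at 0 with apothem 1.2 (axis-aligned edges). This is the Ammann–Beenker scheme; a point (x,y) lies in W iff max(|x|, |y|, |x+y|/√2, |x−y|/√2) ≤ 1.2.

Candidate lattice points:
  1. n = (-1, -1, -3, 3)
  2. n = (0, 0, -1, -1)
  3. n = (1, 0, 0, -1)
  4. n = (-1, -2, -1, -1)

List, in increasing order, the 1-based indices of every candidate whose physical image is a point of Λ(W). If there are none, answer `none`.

π⊥(n) = n₀ + n₁ζ³ + n₂ζ⁶ + n₃ζ⁹ where ζ = e^{iπ/4}.
candidate 1: n = (-1, -1, -3, 3) → π⊥ ≈ (+1.8284, +4.4142); max(|x|,|y|,|x±y|/√2) = 4.4142 > 1.2 ⇒ ∉ W
candidate 2: n = (0, 0, -1, -1) → π⊥ ≈ (-0.7071, +0.2929); max(|x|,|y|,|x±y|/√2) = 0.7071 ≤ 1.2 ⇒ ∈ W
candidate 3: n = (1, 0, 0, -1) → π⊥ ≈ (+0.2929, -0.7071); max(|x|,|y|,|x±y|/√2) = 0.7071 ≤ 1.2 ⇒ ∈ W
candidate 4: n = (-1, -2, -1, -1) → π⊥ ≈ (-0.2929, -1.1213); max(|x|,|y|,|x±y|/√2) = 1.1213 ≤ 1.2 ⇒ ∈ W

2, 3, 4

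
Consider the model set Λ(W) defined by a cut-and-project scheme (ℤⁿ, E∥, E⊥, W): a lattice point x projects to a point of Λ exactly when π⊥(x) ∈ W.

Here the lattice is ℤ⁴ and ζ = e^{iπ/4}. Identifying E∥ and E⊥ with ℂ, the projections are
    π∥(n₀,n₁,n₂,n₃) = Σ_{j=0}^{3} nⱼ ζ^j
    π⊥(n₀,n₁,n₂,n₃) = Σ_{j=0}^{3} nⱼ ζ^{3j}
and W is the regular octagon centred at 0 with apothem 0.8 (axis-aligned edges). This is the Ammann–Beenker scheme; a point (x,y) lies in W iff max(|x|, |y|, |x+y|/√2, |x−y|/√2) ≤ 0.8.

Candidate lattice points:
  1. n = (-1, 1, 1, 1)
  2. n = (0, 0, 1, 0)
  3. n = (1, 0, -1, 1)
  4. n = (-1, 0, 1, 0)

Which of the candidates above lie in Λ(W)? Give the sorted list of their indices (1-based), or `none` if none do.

With ζ = e^{iπ/4} the internal vectors are ζ^0,ζ^3,ζ^6,ζ^9.
#1 (-1, 1, 1, 1): internal (-1.000000, 0.414214); octagon support 1.000000 vs apothem 0.8 → ∉ W
#2 (0, 0, 1, 0): internal (0.000000, -1.000000); octagon support 1.000000 vs apothem 0.8 → ∉ W
#3 (1, 0, -1, 1): internal (1.707107, 1.707107); octagon support 2.414214 vs apothem 0.8 → ∉ W
#4 (-1, 0, 1, 0): internal (-1.000000, -1.000000); octagon support 1.414214 vs apothem 0.8 → ∉ W

none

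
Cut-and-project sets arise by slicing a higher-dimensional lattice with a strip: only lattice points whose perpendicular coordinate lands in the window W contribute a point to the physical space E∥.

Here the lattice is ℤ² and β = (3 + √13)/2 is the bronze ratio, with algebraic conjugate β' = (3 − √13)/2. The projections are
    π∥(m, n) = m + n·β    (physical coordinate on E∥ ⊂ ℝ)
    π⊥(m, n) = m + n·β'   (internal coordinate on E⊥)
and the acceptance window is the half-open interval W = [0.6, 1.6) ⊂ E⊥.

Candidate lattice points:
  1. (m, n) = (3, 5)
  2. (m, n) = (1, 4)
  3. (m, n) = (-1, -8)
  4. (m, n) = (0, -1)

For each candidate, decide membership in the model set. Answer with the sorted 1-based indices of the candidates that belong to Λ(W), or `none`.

β' = (3−√13)/2 ≈ -0.30278.
#1 (3,5): internal coord 3 + (5)·β' = +1.48612; +1.48612 ∈ [0.6, 1.6) → IN Λ
#2 (1,4): internal coord 1 + (4)·β' = -0.21110; -0.21110 ∉ [0.6, 1.6) → out
#3 (-1,-8): internal coord -1 + (-8)·β' = +1.42221; +1.42221 ∈ [0.6, 1.6) → IN Λ
#4 (0,-1): internal coord 0 + (-1)·β' = +0.30278; +0.30278 ∉ [0.6, 1.6) → out

1, 3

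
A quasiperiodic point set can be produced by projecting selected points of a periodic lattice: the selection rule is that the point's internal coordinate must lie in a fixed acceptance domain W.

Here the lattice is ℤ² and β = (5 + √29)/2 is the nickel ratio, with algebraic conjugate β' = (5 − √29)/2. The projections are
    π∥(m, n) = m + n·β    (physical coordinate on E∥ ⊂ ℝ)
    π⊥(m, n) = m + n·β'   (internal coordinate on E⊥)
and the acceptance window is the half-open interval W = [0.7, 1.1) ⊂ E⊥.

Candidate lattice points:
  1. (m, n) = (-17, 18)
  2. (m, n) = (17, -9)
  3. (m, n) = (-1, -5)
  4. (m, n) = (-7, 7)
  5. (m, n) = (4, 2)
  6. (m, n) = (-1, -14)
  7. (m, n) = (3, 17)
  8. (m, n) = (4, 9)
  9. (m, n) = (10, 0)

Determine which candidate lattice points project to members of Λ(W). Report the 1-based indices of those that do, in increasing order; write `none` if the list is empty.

Numerically β ≈ 5.1926 and β' = −1/β ≈ -0.1926.
#1 (-17,18): internal coord -17 + (18)·β' = -20.4665; -20.4665 ∉ [0.7, 1.1) → out
#2 (17,-9): internal coord 17 + (-9)·β' = +18.7332; +18.7332 ∉ [0.7, 1.1) → out
#3 (-1,-5): internal coord -1 + (-5)·β' = -0.0371; -0.0371 ∉ [0.7, 1.1) → out
#4 (-7,7): internal coord -7 + (7)·β' = -8.3481; -8.3481 ∉ [0.7, 1.1) → out
#5 (4,2): internal coord 4 + (2)·β' = +3.6148; +3.6148 ∉ [0.7, 1.1) → out
#6 (-1,-14): internal coord -1 + (-14)·β' = +1.6962; +1.6962 ∉ [0.7, 1.1) → out
#7 (3,17): internal coord 3 + (17)·β' = -0.2739; -0.2739 ∉ [0.7, 1.1) → out
#8 (4,9): internal coord 4 + (9)·β' = +2.2668; +2.2668 ∉ [0.7, 1.1) → out
#9 (10,0): internal coord 10 + (0)·β' = +10.0000; +10.0000 ∉ [0.7, 1.1) → out

none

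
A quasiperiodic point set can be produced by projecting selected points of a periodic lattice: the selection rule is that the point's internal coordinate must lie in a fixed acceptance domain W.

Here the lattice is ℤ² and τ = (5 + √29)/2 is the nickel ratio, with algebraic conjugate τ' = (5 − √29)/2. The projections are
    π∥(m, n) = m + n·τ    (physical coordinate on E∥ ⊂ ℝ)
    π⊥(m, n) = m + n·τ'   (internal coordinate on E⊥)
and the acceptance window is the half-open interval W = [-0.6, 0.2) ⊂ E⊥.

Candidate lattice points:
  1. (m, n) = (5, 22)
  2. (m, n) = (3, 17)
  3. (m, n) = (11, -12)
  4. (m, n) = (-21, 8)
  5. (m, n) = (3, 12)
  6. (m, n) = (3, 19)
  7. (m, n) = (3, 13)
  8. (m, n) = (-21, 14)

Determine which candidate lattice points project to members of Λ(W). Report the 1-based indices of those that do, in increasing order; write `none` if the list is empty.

Numerically τ ≈ 5.1926 and τ' = −1/τ ≈ -0.1926.
candidate 1: (m,n)=(5,22) → π∥ = 5+22·τ ≈ 119.2368, π⊥ = 5+22·τ' ≈ 0.7632 ∉ [-0.6, 0.2) ⇒ out
candidate 2: (m,n)=(3,17) → π∥ = 3+17·τ ≈ 91.2739, π⊥ = 3+17·τ' ≈ -0.2739 ∈ [-0.6, 0.2) ⇒ IN Λ
candidate 3: (m,n)=(11,-12) → π∥ = 11-12·τ ≈ -51.3110, π⊥ = 11-12·τ' ≈ 13.3110 ∉ [-0.6, 0.2) ⇒ out
candidate 4: (m,n)=(-21,8) → π∥ = -21+8·τ ≈ 20.5407, π⊥ = -21+8·τ' ≈ -22.5407 ∉ [-0.6, 0.2) ⇒ out
candidate 5: (m,n)=(3,12) → π∥ = 3+12·τ ≈ 65.3110, π⊥ = 3+12·τ' ≈ 0.6890 ∉ [-0.6, 0.2) ⇒ out
candidate 6: (m,n)=(3,19) → π∥ = 3+19·τ ≈ 101.6591, π⊥ = 3+19·τ' ≈ -0.6591 ∉ [-0.6, 0.2) ⇒ out
candidate 7: (m,n)=(3,13) → π∥ = 3+13·τ ≈ 70.5036, π⊥ = 3+13·τ' ≈ 0.4964 ∉ [-0.6, 0.2) ⇒ out
candidate 8: (m,n)=(-21,14) → π∥ = -21+14·τ ≈ 51.6962, π⊥ = -21+14·τ' ≈ -23.6962 ∉ [-0.6, 0.2) ⇒ out

2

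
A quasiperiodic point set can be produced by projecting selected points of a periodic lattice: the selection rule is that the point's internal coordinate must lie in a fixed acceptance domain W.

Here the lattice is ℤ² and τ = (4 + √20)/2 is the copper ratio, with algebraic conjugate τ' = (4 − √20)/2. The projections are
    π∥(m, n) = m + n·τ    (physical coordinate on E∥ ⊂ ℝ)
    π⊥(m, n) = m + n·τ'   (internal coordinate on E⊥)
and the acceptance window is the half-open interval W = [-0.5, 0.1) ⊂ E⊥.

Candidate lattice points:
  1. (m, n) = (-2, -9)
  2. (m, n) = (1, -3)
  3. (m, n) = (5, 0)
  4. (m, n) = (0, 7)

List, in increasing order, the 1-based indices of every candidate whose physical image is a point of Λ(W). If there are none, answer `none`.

Compute τ' = (4−√20)/2 = -0.23607, so π⊥(m,n) = m -0.23607·n.
[1] lift (-2,-9): star map gives 0.12461; window check -0.5 ≤ 0.12461 < 0.1 is false → out
[2] lift (1,-3): star map gives 1.70820; window check -0.5 ≤ 1.70820 < 0.1 is false → out
[3] lift (5,0): star map gives 5.00000; window check -0.5 ≤ 5.00000 < 0.1 is false → out
[4] lift (0,7): star map gives -1.65248; window check -0.5 ≤ -1.65248 < 0.1 is false → out

none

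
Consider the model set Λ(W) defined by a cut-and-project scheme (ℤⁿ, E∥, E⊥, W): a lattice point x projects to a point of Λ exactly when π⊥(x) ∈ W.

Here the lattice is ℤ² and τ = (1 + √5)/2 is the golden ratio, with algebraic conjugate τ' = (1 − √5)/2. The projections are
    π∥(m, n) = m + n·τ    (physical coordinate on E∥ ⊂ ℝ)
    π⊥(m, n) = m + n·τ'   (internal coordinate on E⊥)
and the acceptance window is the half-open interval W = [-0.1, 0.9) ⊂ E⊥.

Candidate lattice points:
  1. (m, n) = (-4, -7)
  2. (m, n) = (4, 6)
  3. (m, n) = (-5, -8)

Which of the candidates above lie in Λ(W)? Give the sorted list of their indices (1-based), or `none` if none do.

1, 2, 3

τ' = (1−√5)/2 ≈ -0.61803.
#1 (-4,-7): internal coord -4 + (-7)·τ' = +0.32624; +0.32624 ∈ [-0.1, 0.9) → IN Λ
#2 (4,6): internal coord 4 + (6)·τ' = +0.29180; +0.29180 ∈ [-0.1, 0.9) → IN Λ
#3 (-5,-8): internal coord -5 + (-8)·τ' = -0.05573; -0.05573 ∈ [-0.1, 0.9) → IN Λ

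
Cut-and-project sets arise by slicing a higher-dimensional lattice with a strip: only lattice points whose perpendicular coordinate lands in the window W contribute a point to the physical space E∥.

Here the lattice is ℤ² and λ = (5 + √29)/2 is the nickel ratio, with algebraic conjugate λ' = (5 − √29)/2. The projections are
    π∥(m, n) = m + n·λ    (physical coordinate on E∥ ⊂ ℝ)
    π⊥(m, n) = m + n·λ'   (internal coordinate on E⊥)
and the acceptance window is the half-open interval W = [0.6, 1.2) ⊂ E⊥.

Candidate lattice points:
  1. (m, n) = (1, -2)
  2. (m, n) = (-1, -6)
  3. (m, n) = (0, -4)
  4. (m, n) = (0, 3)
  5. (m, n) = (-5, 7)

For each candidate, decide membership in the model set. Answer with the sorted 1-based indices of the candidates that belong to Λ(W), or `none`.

3

λ' = (5−√29)/2 ≈ -0.19258.
[1] lift (1,-2): star map gives 1.38516; window check 0.6 ≤ 1.38516 < 1.2 is false → out
[2] lift (-1,-6): star map gives 0.15549; window check 0.6 ≤ 0.15549 < 1.2 is false → out
[3] lift (0,-4): star map gives 0.77033; window check 0.6 ≤ 0.77033 < 1.2 is true → IN Λ
[4] lift (0,3): star map gives -0.57775; window check 0.6 ≤ -0.57775 < 1.2 is false → out
[5] lift (-5,7): star map gives -6.34808; window check 0.6 ≤ -6.34808 < 1.2 is false → out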